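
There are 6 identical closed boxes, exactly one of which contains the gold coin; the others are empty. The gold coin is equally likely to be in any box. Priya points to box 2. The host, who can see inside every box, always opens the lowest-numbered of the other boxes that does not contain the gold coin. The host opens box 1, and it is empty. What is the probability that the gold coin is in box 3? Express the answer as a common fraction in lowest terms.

Consider each possible location of the gold coin in turn.
If it is in box 1 (prior 1/6): the host opened box 1, so this case is ruled out; weight (1/6)·0 = 0.
If it is in any of boxes 2, 3, 4, 5, and 6 (prior 1/6 each): box 1 is the lowest-numbered option available, probability 1; weight (1/6)·1 = 1/6 each.
The weights sum to 5/6.
So P(the gold coin in box 3 | the host opened box 1) = (1/6) / (5/6) = 1/5.

1/5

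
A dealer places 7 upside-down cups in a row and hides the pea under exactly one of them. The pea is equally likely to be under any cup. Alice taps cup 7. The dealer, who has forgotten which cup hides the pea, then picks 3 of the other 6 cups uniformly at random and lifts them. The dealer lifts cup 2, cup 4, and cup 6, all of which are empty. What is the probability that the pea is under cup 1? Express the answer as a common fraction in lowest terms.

Because the dealer chose which cups to lift without knowing where the pea is, the choice is independent of the prize location. Learning that none of the 3 opened cups holds the pea simply rules out those 3 locations and leaves the remaining 4 cups still equally likely by symmetry.
So P(the pea under cup 1) = 1/4.

1/4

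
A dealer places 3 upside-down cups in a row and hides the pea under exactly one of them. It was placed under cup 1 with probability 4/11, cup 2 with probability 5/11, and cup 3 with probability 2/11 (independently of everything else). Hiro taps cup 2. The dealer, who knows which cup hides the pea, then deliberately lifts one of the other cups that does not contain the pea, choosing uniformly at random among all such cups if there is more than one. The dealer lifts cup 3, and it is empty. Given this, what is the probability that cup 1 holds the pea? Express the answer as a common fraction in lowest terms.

Condition on the true location of the pea.
If it is under cup 1 (prior 4/11): the dealer has no choice, probability 1; weight (4/11)·1 = 4/11.
If it is under cup 2 (prior 5/11): the dealer has 2 equally likely choices, so probability 1/2; weight (5/11)·(1/2) = 5/22.
If it is under cup 3 (prior 2/11): the dealer opened cup 3, so this case is ruled out; weight (2/11)·0 = 0.
The weights sum to 13/22.
So P(the pea under cup 1 | the dealer opened cup 3) = (4/11) / (13/22) = 8/13.

8/13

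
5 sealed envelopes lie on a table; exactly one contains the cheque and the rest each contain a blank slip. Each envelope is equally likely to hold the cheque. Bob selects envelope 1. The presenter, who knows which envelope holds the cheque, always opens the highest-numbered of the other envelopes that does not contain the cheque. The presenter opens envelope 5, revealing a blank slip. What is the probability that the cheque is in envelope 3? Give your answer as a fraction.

1/4

Condition on the true location of the cheque.
If it is in any of envelopes 1, 2, 3, and 4 (prior 1/5 each): envelope 5 is the highest-numbered option available, probability 1; weight (1/5)·1 = 1/5 each.
If it is in envelope 5 (prior 1/5): the presenter opened envelope 5, so this case is ruled out; weight (1/5)·0 = 0.
The weights sum to 4/5.
So P(the cheque in envelope 3 | the presenter opened envelope 5) = (1/5) / (4/5) = 1/4.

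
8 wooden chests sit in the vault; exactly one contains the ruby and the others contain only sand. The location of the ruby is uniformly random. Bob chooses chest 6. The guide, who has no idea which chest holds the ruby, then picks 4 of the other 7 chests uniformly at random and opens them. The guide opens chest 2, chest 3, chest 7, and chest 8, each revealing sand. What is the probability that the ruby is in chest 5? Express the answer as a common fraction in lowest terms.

Apply Bayes' rule, conditioning on where the ruby actually is.
If it is in any of chests 1, 4, 5, and 6 (prior 1/8 each): the guide picks exactly this set with probability 1/35 regardless, and none is the prize; weight (1/8)·(1/35) = 1/280 each.
If it is in any of chests 2, 3, 7, and 8 (prior 1/8 each): that chest was opened and seen not to hold the prize — ruled out; weight (1/8)·0 = 0 each.
The weights sum to 1/70.
So P(the ruby in chest 5 | the guide opened chest 2, chest 3, chest 7, and chest 8) = (1/280) / (1/70) = 1/4.

1/4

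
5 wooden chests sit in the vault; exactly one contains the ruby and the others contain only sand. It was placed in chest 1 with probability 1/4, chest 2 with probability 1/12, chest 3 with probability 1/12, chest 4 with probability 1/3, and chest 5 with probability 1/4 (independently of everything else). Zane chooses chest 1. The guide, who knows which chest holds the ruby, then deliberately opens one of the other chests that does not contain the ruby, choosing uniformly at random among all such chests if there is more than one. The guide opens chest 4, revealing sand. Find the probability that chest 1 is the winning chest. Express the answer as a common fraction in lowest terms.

Consider each possible location of the ruby in turn.
If it is in chest 1 (prior 1/4): the guide has 4 equally likely choices, so probability 1/4; weight (1/4)·(1/4) = 1/16.
If it is in either of chests 2 and 3 (prior 1/12 each): the guide has 3 equally likely choices, so probability 1/3; weight (1/12)·(1/3) = 1/36 each.
If it is in chest 4 (prior 1/3): the guide opened chest 4, so this case is ruled out; weight (1/3)·0 = 0.
If it is in chest 5 (prior 1/4): the guide has 3 equally likely choices, so probability 1/3; weight (1/4)·(1/3) = 1/12.
The weights sum to 29/144.
So P(the ruby in chest 1 | the guide opened chest 4) = (1/16) / (29/144) = 9/29.

9/29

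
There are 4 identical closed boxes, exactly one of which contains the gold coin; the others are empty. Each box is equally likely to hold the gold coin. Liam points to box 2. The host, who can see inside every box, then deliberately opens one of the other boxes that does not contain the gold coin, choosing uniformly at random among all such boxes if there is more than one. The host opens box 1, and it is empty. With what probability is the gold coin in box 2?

1/4

Consider each possible location of the gold coin in turn.
If it is in box 1 (prior 1/4): the host opened box 1, so this case is ruled out; weight (1/4)·0 = 0.
If it is in box 2 (prior 1/4): the host has 3 equally likely choices, so probability 1/3; weight (1/4)·(1/3) = 1/12.
If it is in either of boxes 3 and 4 (prior 1/4 each): the host has 2 equally likely choices, so probability 1/2; weight (1/4)·(1/2) = 1/8 each.
The weights sum to 1/3.
So P(the gold coin in box 2 | the host opened box 1) = (1/12) / (1/3) = 1/4.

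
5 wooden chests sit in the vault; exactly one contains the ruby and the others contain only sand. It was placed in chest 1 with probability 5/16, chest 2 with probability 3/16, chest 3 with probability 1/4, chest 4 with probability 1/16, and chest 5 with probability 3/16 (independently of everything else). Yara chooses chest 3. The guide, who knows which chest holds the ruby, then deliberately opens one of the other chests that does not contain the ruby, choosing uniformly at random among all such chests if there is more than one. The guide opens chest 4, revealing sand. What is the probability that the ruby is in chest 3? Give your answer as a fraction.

3/14

Condition on the true location of the ruby.
If it is in chest 1 (prior 5/16): the guide has 3 equally likely choices, so probability 1/3; weight (5/16)·(1/3) = 5/48.
If it is in either of chests 2 and 5 (prior 3/16 each): the guide has 3 equally likely choices, so probability 1/3; weight (3/16)·(1/3) = 1/16 each.
If it is in chest 3 (prior 1/4): the guide has 4 equally likely choices, so probability 1/4; weight (1/4)·(1/4) = 1/16.
If it is in chest 4 (prior 1/16): the guide opened chest 4, so this case is ruled out; weight (1/16)·0 = 0.
The weights sum to 7/24.
So P(the ruby in chest 3 | the guide opened chest 4) = (1/16) / (7/24) = 3/14.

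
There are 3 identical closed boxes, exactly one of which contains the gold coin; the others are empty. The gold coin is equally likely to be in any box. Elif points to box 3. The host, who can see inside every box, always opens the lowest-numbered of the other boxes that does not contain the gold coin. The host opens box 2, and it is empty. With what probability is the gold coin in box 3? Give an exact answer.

0

Consider each possible location of the gold coin in turn.
If it is in box 1 (prior 1/3): box 2 is the lowest-numbered option available, probability 1; weight (1/3)·1 = 1/3.
If it is in box 2 (prior 1/3): the host opened box 2, so this case is ruled out; weight (1/3)·0 = 0.
If it is in box 3 (prior 1/3): the host would have opened box 1 instead, probability 0; weight (1/3)·0 = 0.
The weights sum to 1/3.
So P(the gold coin in box 3 | the host opened box 2) = 0 / (1/3) = 0.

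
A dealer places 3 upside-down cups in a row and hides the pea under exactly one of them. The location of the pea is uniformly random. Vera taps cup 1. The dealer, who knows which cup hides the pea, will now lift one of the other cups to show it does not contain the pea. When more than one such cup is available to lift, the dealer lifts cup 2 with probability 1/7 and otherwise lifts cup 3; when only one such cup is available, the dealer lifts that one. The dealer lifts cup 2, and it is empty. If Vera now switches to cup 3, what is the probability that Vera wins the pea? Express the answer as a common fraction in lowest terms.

Condition on the true location of the pea.
If it is under cup 1 (prior 1/3): cup 2 is available, opened with probability 1/7; weight (1/3)·(1/7) = 1/21.
If it is under cup 2 (prior 1/3): the dealer opened cup 2, so this case is ruled out; weight (1/3)·0 = 0.
If it is under cup 3 (prior 1/3): only cup 2 is available, probability 1; weight (1/3)·1 = 1/3.
The weights sum to 8/21.
So P(the pea under cup 3 | the dealer opened cup 2) = (1/3) / (8/21) = 7/8.

7/8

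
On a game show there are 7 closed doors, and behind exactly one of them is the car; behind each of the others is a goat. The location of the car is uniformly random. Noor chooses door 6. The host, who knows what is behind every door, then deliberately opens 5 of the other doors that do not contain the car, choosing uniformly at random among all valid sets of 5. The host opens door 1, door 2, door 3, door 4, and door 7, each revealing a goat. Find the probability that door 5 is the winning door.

Condition on the true location of the car.
If it is behind any of doors 1, 2, 3, 4, and 7 (prior 1/7 each): that door was opened and seen not to hold the prize — ruled out; weight (1/7)·0 = 0 each.
If it is behind door 5 (prior 1/7): the host has no choice, probability 1; weight (1/7)·1 = 1/7.
If it is behind door 6 (prior 1/7): the host has 6 equally likely choices, so probability 1/6; weight (1/7)·(1/6) = 1/42.
The weights sum to 1/6.
So P(the car behind door 5 | the host opened door 1, door 2, door 3, door 4, and door 7) = (1/7) / (1/6) = 6/7.

6/7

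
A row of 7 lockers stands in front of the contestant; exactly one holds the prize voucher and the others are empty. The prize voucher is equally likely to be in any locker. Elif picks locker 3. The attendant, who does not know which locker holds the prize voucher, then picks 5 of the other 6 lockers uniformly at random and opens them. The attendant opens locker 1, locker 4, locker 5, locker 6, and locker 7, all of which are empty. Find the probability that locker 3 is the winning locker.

1/2

Because the attendant chose which lockers to open without knowing where the prize voucher is, the choice is independent of the prize location. Learning that none of the 5 opened lockers holds the prize voucher simply rules out those 5 locations and leaves the remaining 2 lockers still equally likely by symmetry.
So P(the prize voucher in locker 3) = 1/2.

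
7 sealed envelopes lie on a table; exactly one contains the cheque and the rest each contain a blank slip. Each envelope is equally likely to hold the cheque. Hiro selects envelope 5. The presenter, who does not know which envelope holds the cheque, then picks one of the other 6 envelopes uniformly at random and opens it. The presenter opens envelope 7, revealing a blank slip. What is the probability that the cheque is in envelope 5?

1/6

Consider each possible location of the cheque in turn.
If it is in any of envelopes 1, 2, 3, 4, 5, and 6 (prior 1/7 each): the presenter picks envelope 7 with probability 1/6 regardless, and it is not the prize; weight (1/7)·(1/6) = 1/42 each.
If it is in envelope 7 (prior 1/7): the presenter opened envelope 7, so this case is ruled out; weight (1/7)·0 = 0.
The weights sum to 1/7.
So P(the cheque in envelope 5 | the presenter opened envelope 7) = (1/42) / (1/7) = 1/6.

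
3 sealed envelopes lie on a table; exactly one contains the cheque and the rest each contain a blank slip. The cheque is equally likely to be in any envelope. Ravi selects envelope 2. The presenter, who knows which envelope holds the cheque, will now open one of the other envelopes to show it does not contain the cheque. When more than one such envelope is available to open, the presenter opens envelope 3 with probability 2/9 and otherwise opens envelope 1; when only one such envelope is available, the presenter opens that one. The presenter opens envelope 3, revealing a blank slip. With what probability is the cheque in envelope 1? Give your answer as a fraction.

9/11

Condition on the true location of the cheque.
If it is in envelope 1 (prior 1/3): only envelope 3 is available, probability 1; weight (1/3)·1 = 1/3.
If it is in envelope 2 (prior 1/3): envelope 3 is available, opened with probability 2/9; weight (1/3)·(2/9) = 2/27.
If it is in envelope 3 (prior 1/3): the presenter opened envelope 3, so this case is ruled out; weight (1/3)·0 = 0.
The weights sum to 11/27.
So P(the cheque in envelope 1 | the presenter opened envelope 3) = (1/3) / (11/27) = 9/11.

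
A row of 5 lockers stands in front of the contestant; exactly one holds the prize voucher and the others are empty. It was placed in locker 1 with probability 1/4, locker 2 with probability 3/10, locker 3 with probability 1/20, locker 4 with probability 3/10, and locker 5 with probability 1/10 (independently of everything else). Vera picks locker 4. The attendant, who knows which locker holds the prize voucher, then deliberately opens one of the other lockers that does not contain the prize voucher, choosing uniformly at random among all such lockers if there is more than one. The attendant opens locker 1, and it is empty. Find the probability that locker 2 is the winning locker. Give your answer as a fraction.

4/9

Consider each possible location of the prize voucher in turn.
If it is in locker 1 (prior 1/4): the attendant opened locker 1, so this case is ruled out; weight (1/4)·0 = 0.
If it is in locker 2 (prior 3/10): the attendant has 3 equally likely choices, so probability 1/3; weight (3/10)·(1/3) = 1/10.
If it is in locker 3 (prior 1/20): the attendant has 3 equally likely choices, so probability 1/3; weight (1/20)·(1/3) = 1/60.
If it is in locker 4 (prior 3/10): the attendant has 4 equally likely choices, so probability 1/4; weight (3/10)·(1/4) = 3/40.
If it is in locker 5 (prior 1/10): the attendant has 3 equally likely choices, so probability 1/3; weight (1/10)·(1/3) = 1/30.
The weights sum to 9/40.
So P(the prize voucher in locker 2 | the attendant opened locker 1) = (1/10) / (9/40) = 4/9.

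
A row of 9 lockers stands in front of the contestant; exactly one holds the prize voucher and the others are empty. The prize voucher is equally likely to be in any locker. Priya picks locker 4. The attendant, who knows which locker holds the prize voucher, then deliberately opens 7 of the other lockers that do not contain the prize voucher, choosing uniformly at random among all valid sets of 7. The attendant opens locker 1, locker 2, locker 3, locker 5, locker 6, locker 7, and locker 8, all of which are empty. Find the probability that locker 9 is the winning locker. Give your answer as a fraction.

Condition on the true location of the prize voucher.
If it is in any of lockers 1, 2, 3, 5, 6, 7, and 8 (prior 1/9 each): that locker was opened and seen not to hold the prize — ruled out; weight (1/9)·0 = 0 each.
If it is in locker 4 (prior 1/9): the attendant has 8 equally likely choices, so probability 1/8; weight (1/9)·(1/8) = 1/72.
If it is in locker 9 (prior 1/9): the attendant has no choice, probability 1; weight (1/9)·1 = 1/9.
The weights sum to 1/8.
So P(the prize voucher in locker 9 | the attendant opened locker 1, locker 2, locker 3, locker 5, locker 6, locker 7, and locker 8) = (1/9) / (1/8) = 8/9.

8/9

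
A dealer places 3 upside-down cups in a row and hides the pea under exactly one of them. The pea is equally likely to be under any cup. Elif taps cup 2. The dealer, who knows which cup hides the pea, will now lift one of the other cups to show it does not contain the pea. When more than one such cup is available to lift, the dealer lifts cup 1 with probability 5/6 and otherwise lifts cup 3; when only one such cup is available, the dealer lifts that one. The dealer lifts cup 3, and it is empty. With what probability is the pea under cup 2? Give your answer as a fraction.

1/7

Apply Bayes' rule, conditioning on where the pea actually is.
If it is under cup 1 (prior 1/3): only cup 3 is available, probability 1; weight (1/3)·1 = 1/3.
If it is under cup 2 (prior 1/3): cup 1 is available but not opened, probability 1/6; weight (1/3)·(1/6) = 1/18.
If it is under cup 3 (prior 1/3): the dealer opened cup 3, so this case is ruled out; weight (1/3)·0 = 0.
The weights sum to 7/18.
So P(the pea under cup 2 | the dealer opened cup 3) = (1/18) / (7/18) = 1/7.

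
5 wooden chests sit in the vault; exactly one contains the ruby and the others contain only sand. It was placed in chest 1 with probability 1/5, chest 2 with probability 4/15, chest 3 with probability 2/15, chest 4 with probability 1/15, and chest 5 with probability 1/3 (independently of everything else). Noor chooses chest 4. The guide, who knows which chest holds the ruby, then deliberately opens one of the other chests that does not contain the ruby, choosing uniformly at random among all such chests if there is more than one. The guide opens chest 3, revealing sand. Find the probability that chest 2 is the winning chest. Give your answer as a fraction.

Condition on the true location of the ruby.
If it is in chest 1 (prior 1/5): the guide has 3 equally likely choices, so probability 1/3; weight (1/5)·(1/3) = 1/15.
If it is in chest 2 (prior 4/15): the guide has 3 equally likely choices, so probability 1/3; weight (4/15)·(1/3) = 4/45.
If it is in chest 3 (prior 2/15): the guide opened chest 3, so this case is ruled out; weight (2/15)·0 = 0.
If it is in chest 4 (prior 1/15): the guide has 4 equally likely choices, so probability 1/4; weight (1/15)·(1/4) = 1/60.
If it is in chest 5 (prior 1/3): the guide has 3 equally likely choices, so probability 1/3; weight (1/3)·(1/3) = 1/9.
The weights sum to 17/60.
So P(the ruby in chest 2 | the guide opened chest 3) = (4/45) / (17/60) = 16/51.

16/51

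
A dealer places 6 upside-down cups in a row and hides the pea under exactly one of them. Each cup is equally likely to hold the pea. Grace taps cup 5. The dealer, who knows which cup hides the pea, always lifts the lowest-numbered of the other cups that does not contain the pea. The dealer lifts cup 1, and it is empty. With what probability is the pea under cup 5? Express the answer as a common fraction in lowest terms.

Condition on the true location of the pea.
If it is under cup 1 (prior 1/6): the dealer opened cup 1, so this case is ruled out; weight (1/6)·0 = 0.
If it is under any of cups 2, 3, 4, 5, and 6 (prior 1/6 each): cup 1 is the lowest-numbered option available, probability 1; weight (1/6)·1 = 1/6 each.
The weights sum to 5/6.
So P(the pea under cup 5 | the dealer opened cup 1) = (1/6) / (5/6) = 1/5.

1/5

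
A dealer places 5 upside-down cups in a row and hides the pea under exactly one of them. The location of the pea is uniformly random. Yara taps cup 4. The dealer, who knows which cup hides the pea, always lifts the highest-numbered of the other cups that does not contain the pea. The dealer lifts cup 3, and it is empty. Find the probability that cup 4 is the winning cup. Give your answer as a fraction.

Apply Bayes' rule, conditioning on where the pea actually is.
If it is under any of cups 1, 2, and 4 (prior 1/5 each): the dealer would have opened cup 5 instead, probability 0; weight (1/5)·0 = 0 each.
If it is under cup 3 (prior 1/5): the dealer opened cup 3, so this case is ruled out; weight (1/5)·0 = 0.
If it is under cup 5 (prior 1/5): cup 3 is the highest-numbered option available, probability 1; weight (1/5)·1 = 1/5.
The weights sum to 1/5.
So P(the pea under cup 4 | the dealer opened cup 3) = 0 / (1/5) = 0.

0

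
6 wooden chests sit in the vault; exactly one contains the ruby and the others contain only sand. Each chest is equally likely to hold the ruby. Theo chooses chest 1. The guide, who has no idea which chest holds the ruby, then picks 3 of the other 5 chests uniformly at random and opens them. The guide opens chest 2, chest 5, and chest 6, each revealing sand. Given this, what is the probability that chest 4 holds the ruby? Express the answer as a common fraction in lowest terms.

Apply Bayes' rule, conditioning on where the ruby actually is.
If it is in any of chests 1, 3, and 4 (prior 1/6 each): the guide picks exactly this set with probability 1/10 regardless, and none is the prize; weight (1/6)·(1/10) = 1/60 each.
If it is in any of chests 2, 5, and 6 (prior 1/6 each): that chest was opened and seen not to hold the prize — ruled out; weight (1/6)·0 = 0 each.
The weights sum to 1/20.
So P(the ruby in chest 4 | the guide opened chest 2, chest 5, and chest 6) = (1/60) / (1/20) = 1/3.

1/3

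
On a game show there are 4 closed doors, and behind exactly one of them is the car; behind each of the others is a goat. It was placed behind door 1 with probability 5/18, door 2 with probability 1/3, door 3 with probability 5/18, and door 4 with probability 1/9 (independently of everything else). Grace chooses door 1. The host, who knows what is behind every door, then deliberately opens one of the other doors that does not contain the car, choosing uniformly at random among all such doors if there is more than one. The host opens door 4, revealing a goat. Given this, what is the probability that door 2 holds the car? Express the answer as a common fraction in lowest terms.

18/43

Consider each possible location of the car in turn.
If it is behind door 1 (prior 5/18): the host has 3 equally likely choices, so probability 1/3; weight (5/18)·(1/3) = 5/54.
If it is behind door 2 (prior 1/3): the host has 2 equally likely choices, so probability 1/2; weight (1/3)·(1/2) = 1/6.
If it is behind door 3 (prior 5/18): the host has 2 equally likely choices, so probability 1/2; weight (5/18)·(1/2) = 5/36.
If it is behind door 4 (prior 1/9): the host opened door 4, so this case is ruled out; weight (1/9)·0 = 0.
The weights sum to 43/108.
So P(the car behind door 2 | the host opened door 4) = (1/6) / (43/108) = 18/43.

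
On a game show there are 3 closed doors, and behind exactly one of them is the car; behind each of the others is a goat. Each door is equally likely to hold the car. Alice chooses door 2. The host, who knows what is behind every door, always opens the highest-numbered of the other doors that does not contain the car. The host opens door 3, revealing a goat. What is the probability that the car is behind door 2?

Consider each possible location of the car in turn.
If it is behind either of doors 1 and 2 (prior 1/3 each): door 3 is the highest-numbered option available, probability 1; weight (1/3)·1 = 1/3 each.
If it is behind door 3 (prior 1/3): the host opened door 3, so this case is ruled out; weight (1/3)·0 = 0.
The weights sum to 2/3.
So P(the car behind door 2 | the host opened door 3) = (1/3) / (2/3) = 1/2.

1/2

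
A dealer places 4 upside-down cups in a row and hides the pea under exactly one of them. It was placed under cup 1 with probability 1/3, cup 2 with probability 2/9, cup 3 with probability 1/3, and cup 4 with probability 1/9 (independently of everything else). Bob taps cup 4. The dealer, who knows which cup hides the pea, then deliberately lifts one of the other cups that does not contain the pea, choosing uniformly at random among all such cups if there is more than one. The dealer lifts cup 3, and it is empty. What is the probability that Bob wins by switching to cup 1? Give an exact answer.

9/17

Consider each possible location of the pea in turn.
If it is under cup 1 (prior 1/3): the dealer has 2 equally likely choices, so probability 1/2; weight (1/3)·(1/2) = 1/6.
If it is under cup 2 (prior 2/9): the dealer has 2 equally likely choices, so probability 1/2; weight (2/9)·(1/2) = 1/9.
If it is under cup 3 (prior 1/3): the dealer opened cup 3, so this case is ruled out; weight (1/3)·0 = 0.
If it is under cup 4 (prior 1/9): the dealer has 3 equally likely choices, so probability 1/3; weight (1/9)·(1/3) = 1/27.
The weights sum to 17/54.
So P(the pea under cup 1 | the dealer opened cup 3) = (1/6) / (17/54) = 9/17.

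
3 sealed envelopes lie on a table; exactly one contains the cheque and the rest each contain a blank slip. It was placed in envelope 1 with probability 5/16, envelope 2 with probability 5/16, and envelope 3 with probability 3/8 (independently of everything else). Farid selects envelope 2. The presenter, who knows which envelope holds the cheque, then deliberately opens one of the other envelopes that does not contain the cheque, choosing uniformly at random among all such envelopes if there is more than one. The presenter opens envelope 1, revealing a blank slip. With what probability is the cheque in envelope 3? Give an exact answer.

Condition on the true location of the cheque.
If it is in envelope 1 (prior 5/16): the presenter opened envelope 1, so this case is ruled out; weight (5/16)·0 = 0.
If it is in envelope 2 (prior 5/16): the presenter has 2 equally likely choices, so probability 1/2; weight (5/16)·(1/2) = 5/32.
If it is in envelope 3 (prior 3/8): the presenter has no choice, probability 1; weight (3/8)·1 = 3/8.
The weights sum to 17/32.
So P(the cheque in envelope 3 | the presenter opened envelope 1) = (3/8) / (17/32) = 12/17.

12/17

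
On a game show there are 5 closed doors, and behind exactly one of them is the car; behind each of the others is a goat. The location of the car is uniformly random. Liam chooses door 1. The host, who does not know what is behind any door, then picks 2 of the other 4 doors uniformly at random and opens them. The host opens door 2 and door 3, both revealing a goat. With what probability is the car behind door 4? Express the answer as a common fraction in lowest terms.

1/3

Apply Bayes' rule, conditioning on where the car actually is.
If it is behind any of doors 1, 4, and 5 (prior 1/5 each): the host picks exactly this set with probability 1/6 regardless, and none is the prize; weight (1/5)·(1/6) = 1/30 each.
If it is behind either of doors 2 and 3 (prior 1/5 each): that door was opened and seen not to hold the prize — ruled out; weight (1/5)·0 = 0 each.
The weights sum to 1/10.
So P(the car behind door 4 | the host opened door 2 and door 3) = (1/30) / (1/10) = 1/3.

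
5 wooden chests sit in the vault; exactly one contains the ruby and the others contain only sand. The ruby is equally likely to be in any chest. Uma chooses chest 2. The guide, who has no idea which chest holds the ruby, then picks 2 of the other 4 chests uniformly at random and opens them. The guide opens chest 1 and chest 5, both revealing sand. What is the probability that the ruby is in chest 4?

1/3

Because the guide chose which chests to open without knowing where the ruby is, the choice is independent of the prize location. Learning that none of the 2 opened chests holds the ruby simply rules out those 2 locations and leaves the remaining 3 chests still equally likely by symmetry.
So P(the ruby in chest 4) = 1/3.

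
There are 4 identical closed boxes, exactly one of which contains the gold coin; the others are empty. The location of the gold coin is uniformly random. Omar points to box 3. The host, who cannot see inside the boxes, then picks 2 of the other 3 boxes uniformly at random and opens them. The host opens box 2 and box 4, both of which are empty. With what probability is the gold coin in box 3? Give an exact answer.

1/2

Consider each possible location of the gold coin in turn.
If it is in either of boxes 1 and 3 (prior 1/4 each): the host picks exactly this set with probability 1/3 regardless, and none is the prize; weight (1/4)·(1/3) = 1/12 each.
If it is in either of boxes 2 and 4 (prior 1/4 each): that box was opened and seen not to hold the prize — ruled out; weight (1/4)·0 = 0 each.
The weights sum to 1/6.
So P(the gold coin in box 3 | the host opened box 2 and box 4) = (1/12) / (1/6) = 1/2.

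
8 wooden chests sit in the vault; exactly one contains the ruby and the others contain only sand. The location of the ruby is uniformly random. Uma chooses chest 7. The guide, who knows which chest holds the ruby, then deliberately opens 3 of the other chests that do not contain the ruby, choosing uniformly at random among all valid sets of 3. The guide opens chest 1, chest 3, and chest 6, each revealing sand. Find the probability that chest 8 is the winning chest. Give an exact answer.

7/32

Apply Bayes' rule, conditioning on where the ruby actually is.
If it is in any of chests 1, 3, and 6 (prior 1/8 each): that chest was opened and seen not to hold the prize — ruled out; weight (1/8)·0 = 0 each.
If it is in any of chests 2, 4, 5, and 8 (prior 1/8 each): the guide has 20 equally likely choices, so probability 1/20; weight (1/8)·(1/20) = 1/160 each.
If it is in chest 7 (prior 1/8): the guide has 35 equally likely choices, so probability 1/35; weight (1/8)·(1/35) = 1/280.
The weights sum to 1/35.
So P(the ruby in chest 8 | the guide opened chest 1, chest 3, and chest 6) = (1/160) / (1/35) = 7/32.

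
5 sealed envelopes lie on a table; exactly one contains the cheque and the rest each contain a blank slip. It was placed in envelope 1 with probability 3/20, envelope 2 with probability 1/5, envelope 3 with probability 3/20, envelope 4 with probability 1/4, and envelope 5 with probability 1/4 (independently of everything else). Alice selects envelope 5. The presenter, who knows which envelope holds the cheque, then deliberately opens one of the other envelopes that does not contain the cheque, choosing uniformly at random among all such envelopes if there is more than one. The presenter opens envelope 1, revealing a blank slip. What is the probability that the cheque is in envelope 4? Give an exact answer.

Apply Bayes' rule, conditioning on where the cheque actually is.
If it is in envelope 1 (prior 3/20): the presenter opened envelope 1, so this case is ruled out; weight (3/20)·0 = 0.
If it is in envelope 2 (prior 1/5): the presenter has 3 equally likely choices, so probability 1/3; weight (1/5)·(1/3) = 1/15.
If it is in envelope 3 (prior 3/20): the presenter has 3 equally likely choices, so probability 1/3; weight (3/20)·(1/3) = 1/20.
If it is in envelope 4 (prior 1/4): the presenter has 3 equally likely choices, so probability 1/3; weight (1/4)·(1/3) = 1/12.
If it is in envelope 5 (prior 1/4): the presenter has 4 equally likely choices, so probability 1/4; weight (1/4)·(1/4) = 1/16.
The weights sum to 21/80.
So P(the cheque in envelope 4 | the presenter opened envelope 1) = (1/12) / (21/80) = 20/63.

20/63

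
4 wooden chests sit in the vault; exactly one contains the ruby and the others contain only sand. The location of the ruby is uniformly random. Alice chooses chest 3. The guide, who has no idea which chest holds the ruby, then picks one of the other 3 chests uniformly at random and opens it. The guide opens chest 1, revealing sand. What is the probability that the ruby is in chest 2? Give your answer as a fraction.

1/3

Apply Bayes' rule, conditioning on where the ruby actually is.
If it is in chest 1 (prior 1/4): the guide opened chest 1, so this case is ruled out; weight (1/4)·0 = 0.
If it is in any of chests 2, 3, and 4 (prior 1/4 each): the guide picks chest 1 with probability 1/3 regardless, and it is not the prize; weight (1/4)·(1/3) = 1/12 each.
The weights sum to 1/4.
So P(the ruby in chest 2 | the guide opened chest 1) = (1/12) / (1/4) = 1/3.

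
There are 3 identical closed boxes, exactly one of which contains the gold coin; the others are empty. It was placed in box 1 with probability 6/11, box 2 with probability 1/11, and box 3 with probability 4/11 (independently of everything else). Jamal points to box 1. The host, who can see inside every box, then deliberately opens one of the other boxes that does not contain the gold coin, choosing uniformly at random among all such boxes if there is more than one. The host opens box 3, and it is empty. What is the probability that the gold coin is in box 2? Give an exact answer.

Consider each possible location of the gold coin in turn.
If it is in box 1 (prior 6/11): the host has 2 equally likely choices, so probability 1/2; weight (6/11)·(1/2) = 3/11.
If it is in box 2 (prior 1/11): the host has no choice, probability 1; weight (1/11)·1 = 1/11.
If it is in box 3 (prior 4/11): the host opened box 3, so this case is ruled out; weight (4/11)·0 = 0.
The weights sum to 4/11.
So P(the gold coin in box 2 | the host opened box 3) = (1/11) / (4/11) = 1/4.

1/4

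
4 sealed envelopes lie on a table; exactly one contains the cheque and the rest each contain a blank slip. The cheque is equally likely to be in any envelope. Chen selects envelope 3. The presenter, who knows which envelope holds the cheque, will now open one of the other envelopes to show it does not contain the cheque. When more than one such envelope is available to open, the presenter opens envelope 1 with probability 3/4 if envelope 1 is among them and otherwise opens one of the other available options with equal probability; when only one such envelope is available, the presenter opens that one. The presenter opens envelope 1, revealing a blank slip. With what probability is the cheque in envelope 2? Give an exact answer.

Consider each possible location of the cheque in turn.
If it is in envelope 1 (prior 1/4): the presenter opened envelope 1, so this case is ruled out; weight (1/4)·0 = 0.
If it is in any of envelopes 2, 3, and 4 (prior 1/4 each): envelope 1 is available, opened with probability 3/4; weight (1/4)·(3/4) = 3/16 each.
The weights sum to 9/16.
So P(the cheque in envelope 2 | the presenter opened envelope 1) = (3/16) / (9/16) = 1/3.

1/3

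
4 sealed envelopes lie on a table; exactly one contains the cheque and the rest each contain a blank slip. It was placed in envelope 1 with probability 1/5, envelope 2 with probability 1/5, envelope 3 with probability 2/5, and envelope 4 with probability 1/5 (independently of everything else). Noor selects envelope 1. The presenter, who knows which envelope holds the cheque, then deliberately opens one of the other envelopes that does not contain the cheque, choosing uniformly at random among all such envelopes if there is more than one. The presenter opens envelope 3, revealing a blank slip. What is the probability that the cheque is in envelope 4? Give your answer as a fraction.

Consider each possible location of the cheque in turn.
If it is in envelope 1 (prior 1/5): the presenter has 3 equally likely choices, so probability 1/3; weight (1/5)·(1/3) = 1/15.
If it is in either of envelopes 2 and 4 (prior 1/5 each): the presenter has 2 equally likely choices, so probability 1/2; weight (1/5)·(1/2) = 1/10 each.
If it is in envelope 3 (prior 2/5): the presenter opened envelope 3, so this case is ruled out; weight (2/5)·0 = 0.
The weights sum to 4/15.
So P(the cheque in envelope 4 | the presenter opened envelope 3) = (1/10) / (4/15) = 3/8.

3/8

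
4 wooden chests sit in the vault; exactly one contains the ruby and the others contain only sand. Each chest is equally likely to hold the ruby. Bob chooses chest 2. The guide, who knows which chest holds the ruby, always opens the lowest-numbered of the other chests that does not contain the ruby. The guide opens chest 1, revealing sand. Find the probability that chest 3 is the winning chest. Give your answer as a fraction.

1/3

Apply Bayes' rule, conditioning on where the ruby actually is.
If it is in chest 1 (prior 1/4): the guide opened chest 1, so this case is ruled out; weight (1/4)·0 = 0.
If it is in any of chests 2, 3, and 4 (prior 1/4 each): chest 1 is the lowest-numbered option available, probability 1; weight (1/4)·1 = 1/4 each.
The weights sum to 3/4.
So P(the ruby in chest 3 | the guide opened chest 1) = (1/4) / (3/4) = 1/3.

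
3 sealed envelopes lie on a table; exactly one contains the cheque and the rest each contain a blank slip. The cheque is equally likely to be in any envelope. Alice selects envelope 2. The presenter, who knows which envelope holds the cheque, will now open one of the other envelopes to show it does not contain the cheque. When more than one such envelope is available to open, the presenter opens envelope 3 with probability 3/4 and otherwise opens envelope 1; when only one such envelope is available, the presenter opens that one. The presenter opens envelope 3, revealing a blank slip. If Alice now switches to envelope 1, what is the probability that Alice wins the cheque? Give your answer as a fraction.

4/7

Apply Bayes' rule, conditioning on where the cheque actually is.
If it is in envelope 1 (prior 1/3): only envelope 3 is available, probability 1; weight (1/3)·1 = 1/3.
If it is in envelope 2 (prior 1/3): envelope 3 is available, opened with probability 3/4; weight (1/3)·(3/4) = 1/4.
If it is in envelope 3 (prior 1/3): the presenter opened envelope 3, so this case is ruled out; weight (1/3)·0 = 0.
The weights sum to 7/12.
So P(the cheque in envelope 1 | the presenter opened envelope 3) = (1/3) / (7/12) = 4/7.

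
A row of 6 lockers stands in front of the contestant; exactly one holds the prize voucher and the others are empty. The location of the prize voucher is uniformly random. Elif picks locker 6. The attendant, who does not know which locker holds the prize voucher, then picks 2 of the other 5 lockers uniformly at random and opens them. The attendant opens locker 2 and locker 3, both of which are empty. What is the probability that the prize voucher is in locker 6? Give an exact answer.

Condition on the true location of the prize voucher.
If it is in any of lockers 1, 4, 5, and 6 (prior 1/6 each): the attendant picks exactly this set with probability 1/10 regardless, and none is the prize; weight (1/6)·(1/10) = 1/60 each.
If it is in either of lockers 2 and 3 (prior 1/6 each): that locker was opened and seen not to hold the prize — ruled out; weight (1/6)·0 = 0 each.
The weights sum to 1/15.
So P(the prize voucher in locker 6 | the attendant opened locker 2 and locker 3) = (1/60) / (1/15) = 1/4.

1/4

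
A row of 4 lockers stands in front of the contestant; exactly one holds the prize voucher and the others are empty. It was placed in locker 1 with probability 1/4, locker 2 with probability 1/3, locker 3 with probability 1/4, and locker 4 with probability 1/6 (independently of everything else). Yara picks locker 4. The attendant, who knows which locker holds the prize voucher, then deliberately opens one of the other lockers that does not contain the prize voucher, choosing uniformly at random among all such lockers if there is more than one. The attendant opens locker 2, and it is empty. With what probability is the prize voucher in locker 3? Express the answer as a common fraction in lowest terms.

Apply Bayes' rule, conditioning on where the prize voucher actually is.
If it is in either of lockers 1 and 3 (prior 1/4 each): the attendant has 2 equally likely choices, so probability 1/2; weight (1/4)·(1/2) = 1/8 each.
If it is in locker 2 (prior 1/3): the attendant opened locker 2, so this case is ruled out; weight (1/3)·0 = 0.
If it is in locker 4 (prior 1/6): the attendant has 3 equally likely choices, so probability 1/3; weight (1/6)·(1/3) = 1/18.
The weights sum to 11/36.
So P(the prize voucher in locker 3 | the attendant opened locker 2) = (1/8) / (11/36) = 9/22.

9/22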